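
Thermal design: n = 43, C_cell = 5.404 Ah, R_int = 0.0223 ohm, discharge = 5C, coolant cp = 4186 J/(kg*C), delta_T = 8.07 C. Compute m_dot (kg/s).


Step 1: I = 5 * 5.404 = 27.02 A
Step 2: Q_cell = I^2 * R = 27.02^2 * 0.0223 = 16.281 W
Step 3: Q_total = 43 * 16.281 = 700.08 W
Step 4: m_dot = Q_total / (cp * dT) = 700.08 / (4186 * 8.07) = 0.02072 kg/s

0.02072 kg/s


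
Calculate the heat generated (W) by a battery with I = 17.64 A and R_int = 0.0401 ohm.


I^2 = 311.17
Q = 311.17 * 0.0401 = 12.48 W

12.48 W


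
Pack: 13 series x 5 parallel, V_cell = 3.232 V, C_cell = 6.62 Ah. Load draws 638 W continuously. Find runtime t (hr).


Step 1: E_pack = Ns * V_cell * Np * C_cell = 13 * 3.232 * 5 * 6.62 = 1390.7 Wh
Step 2: t = E_pack / P = 1390.7 / 638 = 2.180 hr

2.180 hr


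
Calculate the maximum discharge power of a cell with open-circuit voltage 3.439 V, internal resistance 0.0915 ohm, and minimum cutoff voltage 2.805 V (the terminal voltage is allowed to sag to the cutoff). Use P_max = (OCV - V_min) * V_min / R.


dV = OCV - V_min = 0.634 V (so I_max = dV / R)
P_max = dV * V_min / R = 0.634 * 2.805 / 0.0915 = 19.44 W

19.44 W


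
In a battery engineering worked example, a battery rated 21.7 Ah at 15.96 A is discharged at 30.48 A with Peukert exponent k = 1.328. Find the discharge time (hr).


t_rated = C / I_rated = 21.7 / 15.96 = 1.3596 hr
(I_rated/I)^k = (0.52362)^1.328 = 0.4235
t = t_rated * (I_rated/I)^k = 1.3596 * 0.4235 = 0.5758 hr

0.5758 hr


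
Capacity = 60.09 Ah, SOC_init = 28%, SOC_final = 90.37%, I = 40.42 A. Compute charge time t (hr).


delta_Ah = 60.09 * (90.37 - 28) / 100 = 37.478 Ah
t = delta_Ah / I = 37.478 / 40.42 = 0.9272 hr

0.9272 hr


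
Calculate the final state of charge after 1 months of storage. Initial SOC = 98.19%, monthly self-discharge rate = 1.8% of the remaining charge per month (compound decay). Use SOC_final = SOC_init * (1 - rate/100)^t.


decay = (1 - 1.8/100)^1 = 0.982
SOC_final = 98.19 * 0.982 = 96.42%

96.42%


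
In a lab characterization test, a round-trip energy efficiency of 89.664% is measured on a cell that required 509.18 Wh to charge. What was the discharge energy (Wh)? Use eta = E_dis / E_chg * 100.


E_dis = eta/100 * E_chg = 89.664/100 * 509.18 = 456.6 Wh

456.6 Wh


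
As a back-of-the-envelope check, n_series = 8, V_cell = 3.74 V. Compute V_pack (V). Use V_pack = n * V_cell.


With 8 cells in series at 3.74 V each, V_pack = 29.92 V

29.92 V


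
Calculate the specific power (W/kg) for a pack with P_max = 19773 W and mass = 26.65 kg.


SP = P / m = 19773 / 26.65 = 742.0 W/kg

742.0 W/kg


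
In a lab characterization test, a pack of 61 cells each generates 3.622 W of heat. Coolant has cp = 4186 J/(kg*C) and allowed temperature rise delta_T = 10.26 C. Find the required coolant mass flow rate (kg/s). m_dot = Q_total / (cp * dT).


Step 1: Total heat Q = 61 * 3.622 W = 220.94 W
Step 2: denom = cp * dT = 4186 * 10.26 = 42948
Step 3: m_dot = 220.94 / 42948 = 0.005144 kg/s

0.005144 kg/s


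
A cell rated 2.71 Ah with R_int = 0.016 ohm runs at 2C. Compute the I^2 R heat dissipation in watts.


Step 1: I = C_rate * capacity = 2 * 2.71 = 5.42 A
Step 2: Q = I^2 * R = 5.42^2 * 0.016 = 29.376 * 0.016 = 0.4700 W

0.4700 W


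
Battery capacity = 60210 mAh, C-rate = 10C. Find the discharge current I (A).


Convert: capacity = 60210 mAh = 60.21 Ah
At 10C: I = 10 * 60.21 Ah = 602.1 A

602.1 A


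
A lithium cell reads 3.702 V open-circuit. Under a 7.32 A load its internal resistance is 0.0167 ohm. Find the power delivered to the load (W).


Step 1: V_terminal = OCV - I*R = 3.702 - 7.32 * 0.0167 = 3.5798 V
Step 2: P_out = V_terminal * I = 3.5798 * 7.32 = 26.20 W

26.20 W


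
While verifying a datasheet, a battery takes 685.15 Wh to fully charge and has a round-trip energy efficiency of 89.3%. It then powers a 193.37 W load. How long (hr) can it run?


Step 1: E_discharge = eta/100 * E_charge = 89.3/100 * 685.15 = 611.84 Wh
Step 2: t = E_discharge / P = 611.84 / 193.37 = 3.164 hr

3.164 hr


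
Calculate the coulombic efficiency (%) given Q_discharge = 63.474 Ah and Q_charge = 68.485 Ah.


Coulombic efficiency = 63.474/68.485 * 100% = 92.68%

92.68%


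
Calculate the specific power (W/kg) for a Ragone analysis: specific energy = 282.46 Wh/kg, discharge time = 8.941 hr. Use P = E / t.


Specific power = 282.46 Wh/kg / 8.941 hr = 31.59 W/kg

31.59 W/kg


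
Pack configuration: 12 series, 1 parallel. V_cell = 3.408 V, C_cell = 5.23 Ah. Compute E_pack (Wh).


E = Ns * Vcell * Np * Ccell = 12 * 3.408 * 1 * 5.23 = 213.9 Wh

213.9 Wh


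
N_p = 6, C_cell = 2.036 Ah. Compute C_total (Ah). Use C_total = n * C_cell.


Parallel capacities add: 6 * 2.036 Ah = 12.216 Ah

12.216 Ah


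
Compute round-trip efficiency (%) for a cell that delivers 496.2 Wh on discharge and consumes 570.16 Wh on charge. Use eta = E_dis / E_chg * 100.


eta_e = E_dis / E_chg * 100 = 496.2 / 570.16 * 100 = 87.03%

87.03%


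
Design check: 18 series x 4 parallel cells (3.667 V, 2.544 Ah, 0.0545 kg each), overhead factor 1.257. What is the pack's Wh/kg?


Step 1: V_pack = 18 * 3.667 = 66.006 V
Step 2: C_pack = 4 * 2.544 = 10.176 Ah
Step 3: E_pack = V_pack * C_pack = 66.006 * 10.176 = 671.68 Wh
Step 4: m_pack = 18 * 4 * 0.0545 * 1.257 = 4.9325 kg
Step 5: ED = E_pack / m_pack = 671.68 / 4.9325 = 136.2 Wh/kg

136.2 Wh/kg


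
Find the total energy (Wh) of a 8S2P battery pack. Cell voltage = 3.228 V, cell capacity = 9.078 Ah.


V_pack = 8 * 3.228 = 25.824 V
C_pack = 2 * 9.078 = 18.156 Ah
E = V_pack * C_pack = 25.824 * 18.156 = 468.9 Wh

468.9 Wh


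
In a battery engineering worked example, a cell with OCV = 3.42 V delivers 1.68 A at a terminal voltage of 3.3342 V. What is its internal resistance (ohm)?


R = (OCV - V) / I = (3.42 - 3.3342) / 1.68 = 0.05107 ohm

0.05107 ohm


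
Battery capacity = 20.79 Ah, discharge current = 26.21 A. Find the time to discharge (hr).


t = capacity / current = 20.79 / 26.21 = 0.7932 hr

0.7932 hr


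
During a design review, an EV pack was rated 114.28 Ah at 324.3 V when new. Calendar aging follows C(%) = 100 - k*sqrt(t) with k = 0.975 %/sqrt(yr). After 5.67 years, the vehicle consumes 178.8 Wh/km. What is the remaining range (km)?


Step 1: capacity retention = 100 - 0.975 * sqrt(5.67) = 100 - 0.975 * 2.3812 = 97.678%
Step 2: C_now = 114.28 * 97.678/100 = 111.63 Ah
Step 3: E_pack = V * C_now = 324.3 * 111.63 = 36202 Wh
Step 4: range = E_pack / consumption = 36202 / 178.8 = 202.5 km

202.5 km


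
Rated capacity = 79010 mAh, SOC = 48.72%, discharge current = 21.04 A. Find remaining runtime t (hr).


Convert: C_total = 79010 mAh = 79.01 Ah
Step 1: remaining = SOC/100 * C_total = 48.72/100 * 79.01 = 38.494 Ah
Step 2: t = remaining / I = 38.494 / 21.04 = 1.830 hr

1.830 hr


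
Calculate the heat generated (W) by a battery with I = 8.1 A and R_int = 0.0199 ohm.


Q = I^2 * R = 8.1^2 * 0.0199 = 1.306 W

1.306 W


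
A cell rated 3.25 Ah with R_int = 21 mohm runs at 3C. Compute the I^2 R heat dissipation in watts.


Convert: R = 21 mohm = 0.021 ohm
Step 1: I = C_rate * capacity = 3 * 3.25 = 9.75 A
Step 2: Q = I^2 * R = 9.75^2 * 0.021 = 95.063 * 0.021 = 1.996 W

1.996 W


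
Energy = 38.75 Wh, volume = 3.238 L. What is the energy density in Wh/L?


ED = E / V = 38.75 / 3.238 = 11.97 Wh/L

11.97 Wh/L


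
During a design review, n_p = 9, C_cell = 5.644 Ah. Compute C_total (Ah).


C_total = 9 * 5.644 = 50.796 Ah

50.796 Ah


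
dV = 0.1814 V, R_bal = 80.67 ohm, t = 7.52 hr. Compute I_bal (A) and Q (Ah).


First, Ohm's law: I_bal = 0.1814 V / 80.67 ohm = 0.0022487 A
Then Q = I * t = 0.0022487 A * 7.52 hr = 0.01691 Ah

I=0.0022487 A, Q=0.01691 Ah


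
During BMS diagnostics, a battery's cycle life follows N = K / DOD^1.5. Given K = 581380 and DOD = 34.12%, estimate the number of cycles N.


DOD^1.5 = 199.3
N = K / DOD^1.5 = 581380 / 199.3 = 2917

2917 cycles


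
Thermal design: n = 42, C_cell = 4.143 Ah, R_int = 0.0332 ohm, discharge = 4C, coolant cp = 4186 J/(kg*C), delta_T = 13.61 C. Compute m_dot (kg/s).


Step 1: I = 4 * 4.143 = 16.572 A
Step 2: Q_cell = I^2 * R = 16.572^2 * 0.0332 = 9.1178 W
Step 3: Q_total = 42 * 9.1178 = 382.95 W
Step 4: m_dot = Q_total / (cp * dT) = 382.95 / (4186 * 13.61) = 0.006722 kg/s

0.006722 kg/s


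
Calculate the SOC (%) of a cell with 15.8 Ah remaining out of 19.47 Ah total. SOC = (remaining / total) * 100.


SOC% = 15.8 / 19.47 * 100 = 81.15%

81.15%


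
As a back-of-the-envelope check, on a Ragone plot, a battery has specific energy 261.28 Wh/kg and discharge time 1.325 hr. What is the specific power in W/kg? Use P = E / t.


P_specific = E / t = 261.28 / 1.325 = 197.2 W/kg

197.2 W/kg


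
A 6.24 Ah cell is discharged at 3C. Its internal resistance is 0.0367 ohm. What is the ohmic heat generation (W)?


Step 1: I = C_rate * capacity = 3 * 6.24 = 18.72 A
Step 2: Q = I^2 * R = 18.72^2 * 0.0367 = 350.44 * 0.0367 = 12.86 W

12.86 W


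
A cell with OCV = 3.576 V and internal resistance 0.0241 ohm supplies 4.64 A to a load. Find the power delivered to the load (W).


Step 1: V_terminal = OCV - I*R = 3.576 - 4.64 * 0.0241 = 3.4642 V
Step 2: P_out = V_terminal * I = 3.4642 * 4.64 = 16.07 W

16.07 W


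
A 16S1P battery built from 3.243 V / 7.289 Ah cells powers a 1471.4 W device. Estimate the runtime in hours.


Step 1: E_pack = Ns * V_cell * Np * C_cell = 16 * 3.243 * 1 * 7.289 = 378.21 Wh
Step 2: t = E_pack / P = 378.21 / 1471.4 = 0.2570 hr

0.2570 hr


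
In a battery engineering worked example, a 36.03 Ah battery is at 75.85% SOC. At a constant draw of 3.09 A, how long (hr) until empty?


Step 1: remaining = SOC/100 * C_total = 75.85/100 * 36.03 = 27.329 Ah
Step 2: t = remaining / I = 27.329 / 3.09 = 8.844 hr

8.844 hr


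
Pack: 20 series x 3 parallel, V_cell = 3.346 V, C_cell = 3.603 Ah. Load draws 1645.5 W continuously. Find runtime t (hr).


Step 1: E_pack = Ns * V_cell * Np * C_cell = 20 * 3.346 * 3 * 3.603 = 723.34 Wh
Step 2: t = E_pack / P = 723.34 / 1645.5 = 0.4396 hr

0.4396 hr


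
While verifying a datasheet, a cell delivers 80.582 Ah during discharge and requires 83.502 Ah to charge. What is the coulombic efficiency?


eta_c = Q_dis / Q_chg * 100 = 80.582 / 83.502 * 100 = 96.50%

96.50%


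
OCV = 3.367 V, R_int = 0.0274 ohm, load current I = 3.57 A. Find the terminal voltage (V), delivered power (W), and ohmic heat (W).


Step 1: V_terminal = OCV - I*R = 3.367 - 3.57 * 0.0274 = 3.2692 V
Step 2: P_out = V_terminal * I = 3.2692 * 3.57 = 11.67 W
Step 3: Q = I^2 * R = 3.57^2 * 0.0274 = 0.3492 W

V=3.2692 V, P=11.67 W, Q=0.3492 W


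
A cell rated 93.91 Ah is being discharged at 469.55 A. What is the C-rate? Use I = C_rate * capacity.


C_rate = I / capacity = 469.55 / 93.91 = 5C

5C


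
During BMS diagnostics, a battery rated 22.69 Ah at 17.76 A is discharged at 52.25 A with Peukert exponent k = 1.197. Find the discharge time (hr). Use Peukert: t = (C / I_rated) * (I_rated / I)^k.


Step 1: t_rated = C / I_rated = 22.69 / 17.76 = 1.2776 hr
Step 2: ratio = 17.76 / 52.25 = 0.3399
Step 3: ratio^k = 0.3399^1.197 = 0.27481
Step 4: t = t_rated * ratio^k = 1.2776 * 0.27481 = 0.3511 hr

0.3511 hr


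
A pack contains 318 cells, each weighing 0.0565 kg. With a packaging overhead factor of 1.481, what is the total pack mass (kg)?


Cell mass sum = 318 * 0.0565 = 17.967 kg
With overhead 1.481: m_pack = 17.967 * 1.481 = 26.61 kg

26.61 kg


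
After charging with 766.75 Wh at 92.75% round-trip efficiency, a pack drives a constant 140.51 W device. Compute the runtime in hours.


Step 1: E_discharge = eta/100 * E_charge = 92.75/100 * 766.75 = 711.16 Wh
Step 2: t = E_discharge / P = 711.16 / 140.51 = 5.061 hr

5.061 hr


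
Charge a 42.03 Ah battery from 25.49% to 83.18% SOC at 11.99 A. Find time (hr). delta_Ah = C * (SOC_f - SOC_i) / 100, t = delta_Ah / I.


delta_Ah = 42.03 * (83.18 - 25.49) / 100 = 24.247 Ah
t = delta_Ah / I = 24.247 / 11.99 = 2.022 hr

2.022 hr


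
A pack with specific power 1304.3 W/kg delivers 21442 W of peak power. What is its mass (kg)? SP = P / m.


m = P / SP = 21442 / 1304.3 = 16.44 kg

16.44 kg


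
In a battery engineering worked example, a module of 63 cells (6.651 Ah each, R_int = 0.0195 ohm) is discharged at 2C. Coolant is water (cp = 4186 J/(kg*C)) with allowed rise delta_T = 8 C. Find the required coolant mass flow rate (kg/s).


Step 1: I = 2 * 6.651 = 13.302 A
Step 2: Q_cell = I^2 * R = 13.302^2 * 0.0195 = 3.4504 W
Step 3: Q_total = 63 * 3.4504 = 217.38 W
Step 4: m_dot = Q_total / (cp * dT) = 217.38 / (4186 * 8) = 0.006491 kg/s

0.006491 kg/s


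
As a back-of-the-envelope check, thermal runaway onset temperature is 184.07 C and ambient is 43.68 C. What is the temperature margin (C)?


Safety margin = 184.07 C - 43.68 C = 140.39 C

140.39 C


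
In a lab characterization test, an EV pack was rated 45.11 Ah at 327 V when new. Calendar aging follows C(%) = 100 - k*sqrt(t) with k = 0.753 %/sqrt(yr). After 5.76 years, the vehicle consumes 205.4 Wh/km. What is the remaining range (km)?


Step 1: capacity retention = 100 - 0.753 * sqrt(5.76) = 100 - 0.753 * 2.4 = 98.193%
Step 2: C_now = 45.11 * 98.193/100 = 44.295 Ah
Step 3: E_pack = V * C_now = 327 * 44.295 = 14484 Wh
Step 4: range = E_pack / consumption = 14484 / 205.4 = 70.52 km

70.52 km


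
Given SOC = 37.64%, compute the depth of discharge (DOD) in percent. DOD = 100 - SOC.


DOD = 100 - SOC = 100 - 37.64 = 62.36%

62.36%


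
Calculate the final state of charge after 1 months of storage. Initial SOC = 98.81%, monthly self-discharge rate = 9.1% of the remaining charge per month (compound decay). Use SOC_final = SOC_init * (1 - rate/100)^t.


decay = (1 - 9.1/100)^1 = 0.909
SOC_final = 98.81 * 0.909 = 89.82%

89.82%


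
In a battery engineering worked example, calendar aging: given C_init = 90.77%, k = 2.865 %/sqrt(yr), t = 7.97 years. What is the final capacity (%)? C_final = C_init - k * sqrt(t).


Step 1: sqrt(7.97 yr) = 2.8231
Step 2: drop = 2.865 * 2.8231 = 8.0882
Step 3: C_final = 90.77 - 8.0882 = 82.68%

82.68%


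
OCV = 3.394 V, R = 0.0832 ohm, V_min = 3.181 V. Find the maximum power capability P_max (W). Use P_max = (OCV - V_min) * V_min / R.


dV = OCV - V_min = 0.213 V (so I_max = dV / R)
P_max = dV * V_min / R = 0.213 * 3.181 / 0.0832 = 8.144 W

8.144 W


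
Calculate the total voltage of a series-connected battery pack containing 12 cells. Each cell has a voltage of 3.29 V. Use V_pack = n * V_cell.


With 12 cells in series at 3.29 V each, V_pack = 39.48 V

39.48 V


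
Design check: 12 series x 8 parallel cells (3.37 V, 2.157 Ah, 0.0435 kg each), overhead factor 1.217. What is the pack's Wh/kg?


Step 1: V_pack = 12 * 3.37 = 40.44 V
Step 2: C_pack = 8 * 2.157 = 17.256 Ah
Step 3: E_pack = V_pack * C_pack = 40.44 * 17.256 = 697.83 Wh
Step 4: m_pack = 12 * 8 * 0.0435 * 1.217 = 5.0822 kg
Step 5: ED = E_pack / m_pack = 697.83 / 5.0822 = 137.3 Wh/kg

137.3 Wh/kg


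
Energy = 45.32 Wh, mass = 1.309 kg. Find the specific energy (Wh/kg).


ED = E / m = 45.32 / 1.309 = 34.62 Wh/kg

34.62 Wh/kg


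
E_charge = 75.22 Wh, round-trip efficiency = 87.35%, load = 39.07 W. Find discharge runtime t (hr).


Step 1: E_discharge = eta/100 * E_charge = 87.35/100 * 75.22 = 65.705 Wh
Step 2: t = E_discharge / P = 65.705 / 39.07 = 1.682 hr

1.682 hr


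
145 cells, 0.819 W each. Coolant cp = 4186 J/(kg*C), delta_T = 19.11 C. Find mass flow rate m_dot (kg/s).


Step 1: Total heat Q = 145 * 0.819 W = 118.76 W
Step 2: denom = cp * dT = 4186 * 19.11 = 79994
Step 3: m_dot = 118.76 / 79994 = 0.001485 kg/s

0.001485 kg/s


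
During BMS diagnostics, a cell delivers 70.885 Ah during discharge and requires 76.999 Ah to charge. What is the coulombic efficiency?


eta_c = Q_dis / Q_chg * 100 = 70.885 / 76.999 * 100 = 92.06%

92.06%


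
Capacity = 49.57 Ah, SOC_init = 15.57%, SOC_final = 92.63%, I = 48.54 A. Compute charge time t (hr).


delta_Ah = 49.57 * (92.63 - 15.57) / 100 = 38.199 Ah
t = delta_Ah / I = 38.199 / 48.54 = 0.7870 hr

0.7870 hr


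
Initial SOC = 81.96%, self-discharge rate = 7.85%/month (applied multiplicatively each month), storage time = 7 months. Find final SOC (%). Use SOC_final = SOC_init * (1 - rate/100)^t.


decay = (1 - 7.85/100)^7 = 0.56424
SOC_final = 81.96 * 0.56424 = 46.25%

46.25%


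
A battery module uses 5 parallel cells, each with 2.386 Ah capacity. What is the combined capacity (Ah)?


C_total = 5 * 2.386 = 11.93 Ah

11.93 Ah


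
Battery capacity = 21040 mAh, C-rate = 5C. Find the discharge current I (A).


Convert: capacity = 21040 mAh = 21.04 Ah
I = C_rate * capacity = 5 * 21.04 = 105.2 A

105.2 A


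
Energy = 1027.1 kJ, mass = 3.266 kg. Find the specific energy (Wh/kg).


Convert: E = 1027.1 kJ = 285.31 Wh
ED = E / m = 285.31 / 3.266 = 87.36 Wh/kg

87.36 Wh/kg


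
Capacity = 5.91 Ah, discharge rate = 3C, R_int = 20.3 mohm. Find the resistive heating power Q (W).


Convert: R = 20.3 mohm = 0.0203 ohm
Step 1: I = C_rate * capacity = 3 * 5.91 = 17.73 A
Step 2: Q = I^2 * R = 17.73^2 * 0.0203 = 314.35 * 0.0203 = 6.381 W

6.381 W


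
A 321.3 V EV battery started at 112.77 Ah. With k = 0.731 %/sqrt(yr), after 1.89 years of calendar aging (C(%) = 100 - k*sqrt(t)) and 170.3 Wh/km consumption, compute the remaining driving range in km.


Step 1: capacity retention = 100 - 0.731 * sqrt(1.89) = 100 - 0.731 * 1.3748 = 98.995%
Step 2: C_now = 112.77 * 98.995/100 = 111.64 Ah
Step 3: E_pack = V * C_now = 321.3 * 111.64 = 35870 Wh
Step 4: range = E_pack / consumption = 35870 / 170.3 = 210.6 km

210.6 km


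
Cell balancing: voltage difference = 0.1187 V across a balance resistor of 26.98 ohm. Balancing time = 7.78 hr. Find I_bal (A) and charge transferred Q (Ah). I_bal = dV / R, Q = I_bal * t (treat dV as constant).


I_bal = dV / R = 0.1187 / 26.98 = 0.0043996 A
Q = I_bal * t = 0.0043996 * 7.78 = 0.03423 Ah

I=0.0043996 A, Q=0.03423 Ah


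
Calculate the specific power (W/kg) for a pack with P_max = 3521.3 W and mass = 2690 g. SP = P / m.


Convert: m = 2690 g = 2.69 kg
Specific power = 3521.3 W / 2.69 kg = 1309 W/kg

1309 W/kg


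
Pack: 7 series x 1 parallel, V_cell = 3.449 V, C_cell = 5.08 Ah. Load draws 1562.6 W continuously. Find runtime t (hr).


Step 1: E_pack = Ns * V_cell * Np * C_cell = 7 * 3.449 * 1 * 5.08 = 122.65 Wh
Step 2: t = E_pack / P = 122.65 / 1562.6 = 0.07849 hr

0.07849 hr


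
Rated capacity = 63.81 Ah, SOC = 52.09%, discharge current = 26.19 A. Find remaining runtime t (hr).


Step 1: remaining = SOC/100 * C_total = 52.09/100 * 63.81 = 33.239 Ah
Step 2: t = remaining / I = 33.239 / 26.19 = 1.269 hr

1.269 hr


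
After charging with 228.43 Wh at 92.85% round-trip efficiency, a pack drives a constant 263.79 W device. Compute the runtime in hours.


Step 1: E_discharge = eta/100 * E_charge = 92.85/100 * 228.43 = 212.1 Wh
Step 2: t = E_discharge / P = 212.1 / 263.79 = 0.8040 hr

0.8040 hr


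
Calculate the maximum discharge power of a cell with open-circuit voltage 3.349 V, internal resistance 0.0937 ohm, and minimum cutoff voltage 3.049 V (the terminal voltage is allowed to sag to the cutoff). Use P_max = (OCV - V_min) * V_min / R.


dV = OCV - V_min = 0.3 V (so I_max = dV / R)
P_max = dV * V_min / R = 0.3 * 3.049 / 0.0937 = 9.762 W

9.762 W


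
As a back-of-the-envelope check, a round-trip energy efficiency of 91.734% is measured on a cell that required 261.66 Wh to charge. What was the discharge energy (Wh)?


E_dis = eta/100 * E_chg = 91.734/100 * 261.66 = 240.0 Wh

240.0 Wh


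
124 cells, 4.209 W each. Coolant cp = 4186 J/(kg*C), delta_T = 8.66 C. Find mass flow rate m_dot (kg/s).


Step 1: Total heat Q = 124 * 4.209 W = 521.92 W
Step 2: denom = cp * dT = 4186 * 8.66 = 36251
Step 3: m_dot = 521.92 / 36251 = 0.01440 kg/s

0.01440 kg/s


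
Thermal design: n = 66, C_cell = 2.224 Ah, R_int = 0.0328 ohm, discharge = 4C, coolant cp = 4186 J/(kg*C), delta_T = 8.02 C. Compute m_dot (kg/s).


Step 1: I = 4 * 2.224 = 8.896 A
Step 2: Q_cell = I^2 * R = 8.896^2 * 0.0328 = 2.5958 W
Step 3: Q_total = 66 * 2.5958 = 171.32 W
Step 4: m_dot = Q_total / (cp * dT) = 171.32 / (4186 * 8.02) = 0.005103 kg/s

0.005103 kg/s


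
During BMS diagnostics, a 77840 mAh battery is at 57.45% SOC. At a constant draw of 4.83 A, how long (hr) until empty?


Convert: C_total = 77840 mAh = 77.84 Ah
Step 1: remaining = SOC/100 * C_total = 57.45/100 * 77.84 = 44.719 Ah
Step 2: t = remaining / I = 44.719 / 4.83 = 9.259 hr

9.259 hr


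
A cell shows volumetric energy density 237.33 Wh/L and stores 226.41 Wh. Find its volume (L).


V = E / ED = 226.41 / 237.33 = 0.9540 L

0.9540 L


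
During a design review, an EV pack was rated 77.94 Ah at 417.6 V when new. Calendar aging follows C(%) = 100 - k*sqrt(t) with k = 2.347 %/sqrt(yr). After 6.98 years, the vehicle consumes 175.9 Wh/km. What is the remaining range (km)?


Step 1: capacity retention = 100 - 2.347 * sqrt(6.98) = 100 - 2.347 * 2.642 = 93.799%
Step 2: C_now = 77.94 * 93.799/100 = 73.107 Ah
Step 3: E_pack = V * C_now = 417.6 * 73.107 = 30529 Wh
Step 4: range = E_pack / consumption = 30529 / 175.9 = 173.6 km

173.6 km


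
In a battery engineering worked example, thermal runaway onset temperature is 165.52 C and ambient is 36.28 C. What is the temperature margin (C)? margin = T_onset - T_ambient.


margin = T_onset - T_ambient = 165.52 - 36.28 = 129.24 C

129.24 C


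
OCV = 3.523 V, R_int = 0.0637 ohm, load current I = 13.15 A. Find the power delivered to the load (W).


Step 1: V_terminal = OCV - I*R = 3.523 - 13.15 * 0.0637 = 2.6853 V
Step 2: P_out = V_terminal * I = 2.6853 * 13.15 = 35.31 W

35.31 W


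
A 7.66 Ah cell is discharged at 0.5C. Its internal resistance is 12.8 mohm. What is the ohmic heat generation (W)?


Convert: R = 12.8 mohm = 0.0128 ohm
Step 1: I = C_rate * capacity = 0.5 * 7.66 = 3.83 A
Step 2: Q = I^2 * R = 3.83^2 * 0.0128 = 14.669 * 0.0128 = 0.1878 W

0.1878 W


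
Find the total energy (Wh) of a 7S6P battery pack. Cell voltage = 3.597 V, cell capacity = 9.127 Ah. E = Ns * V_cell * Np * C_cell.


V_pack = 7 * 3.597 = 25.179 V
C_pack = 6 * 9.127 = 54.762 Ah
E = V_pack * C_pack = 25.179 * 54.762 = 1379 Wh

1379 Wh


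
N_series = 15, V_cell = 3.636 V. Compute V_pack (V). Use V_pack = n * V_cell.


V_pack = n * V_cell = 15 * 3.636 = 54.54 V

54.54 V


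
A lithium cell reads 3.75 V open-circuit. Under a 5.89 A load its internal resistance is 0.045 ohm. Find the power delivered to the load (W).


Step 1: V_terminal = OCV - I*R = 3.75 - 5.89 * 0.045 = 3.485 V
Step 2: P_out = V_terminal * I = 3.485 * 5.89 = 20.53 W

20.53 W


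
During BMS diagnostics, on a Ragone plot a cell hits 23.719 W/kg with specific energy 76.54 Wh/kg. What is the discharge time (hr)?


t = E / P = 76.54 / 23.719 = 3.227 hr

3.227 hr


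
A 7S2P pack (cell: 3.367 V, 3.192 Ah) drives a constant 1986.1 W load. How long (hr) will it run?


Step 1: E_pack = Ns * V_cell * Np * C_cell = 7 * 3.367 * 2 * 3.192 = 150.46 Wh
Step 2: t = E_pack / P = 150.46 / 1986.1 = 0.07576 hr

0.07576 hr


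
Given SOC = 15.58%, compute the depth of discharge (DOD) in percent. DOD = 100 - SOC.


Complement of SOC: DOD = 100% - 15.58% = 84.42%

84.42%


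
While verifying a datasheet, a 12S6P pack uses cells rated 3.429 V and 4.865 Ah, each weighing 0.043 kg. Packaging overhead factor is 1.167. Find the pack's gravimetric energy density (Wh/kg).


Step 1: V_pack = 12 * 3.429 = 41.148 V
Step 2: C_pack = 6 * 4.865 = 29.19 Ah
Step 3: E_pack = V_pack * C_pack = 41.148 * 29.19 = 1201.1 Wh
Step 4: m_pack = 12 * 6 * 0.043 * 1.167 = 3.613 kg
Step 5: ED = E_pack / m_pack = 1201.1 / 3.613 = 332.4 Wh/kg

332.4 Wh/kg


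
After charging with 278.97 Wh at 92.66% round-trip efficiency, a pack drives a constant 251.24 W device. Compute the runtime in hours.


Step 1: E_discharge = eta/100 * E_charge = 92.66/100 * 278.97 = 258.49 Wh
Step 2: t = E_discharge / P = 258.49 / 251.24 = 1.029 hr

1.029 hr


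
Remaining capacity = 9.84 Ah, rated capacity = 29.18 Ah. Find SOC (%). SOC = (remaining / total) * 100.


SOC% = 9.84 / 29.18 * 100 = 33.72%

33.72%


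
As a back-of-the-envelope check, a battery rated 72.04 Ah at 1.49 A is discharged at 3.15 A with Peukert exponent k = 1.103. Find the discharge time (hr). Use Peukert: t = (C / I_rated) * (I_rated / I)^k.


Step 1: t_rated = C / I_rated = 72.04 / 1.49 = 48.349 hr
Step 2: ratio = 1.49 / 3.15 = 0.47302
Step 3: ratio^k = 0.47302^1.103 = 0.43792
Step 4: t = t_rated * ratio^k = 48.349 * 0.43792 = 21.17 hr

21.17 hr


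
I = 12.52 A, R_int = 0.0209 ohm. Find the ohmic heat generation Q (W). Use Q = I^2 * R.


Q = I^2 * R = 12.52^2 * 0.0209 = 3.276 W

3.276 W


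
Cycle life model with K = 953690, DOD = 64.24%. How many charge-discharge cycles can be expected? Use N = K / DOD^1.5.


Step 1: DOD^1.5 = 64.24^1.5 = 514.88
Step 2: N = 953690 / 514.88 = 1852 cycles

1852 cycles


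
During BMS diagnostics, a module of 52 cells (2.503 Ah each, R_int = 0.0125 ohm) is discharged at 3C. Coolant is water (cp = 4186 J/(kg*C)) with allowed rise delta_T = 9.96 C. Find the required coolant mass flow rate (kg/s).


Step 1: I = 3 * 2.503 = 7.509 A
Step 2: Q_cell = I^2 * R = 7.509^2 * 0.0125 = 0.70481 W
Step 3: Q_total = 52 * 0.70481 = 36.65 W
Step 4: m_dot = Q_total / (cp * dT) = 36.65 / (4186 * 9.96) = 8.791e-04 kg/s

8.791e-04 kg/s


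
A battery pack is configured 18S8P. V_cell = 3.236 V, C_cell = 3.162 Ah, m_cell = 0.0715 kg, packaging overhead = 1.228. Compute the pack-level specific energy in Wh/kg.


Step 1: V_pack = 18 * 3.236 = 58.248 V
Step 2: C_pack = 8 * 3.162 = 25.296 Ah
Step 3: E_pack = V_pack * C_pack = 58.248 * 25.296 = 1473.4 Wh
Step 4: m_pack = 18 * 8 * 0.0715 * 1.228 = 12.643 kg
Step 5: ED = E_pack / m_pack = 1473.4 / 12.643 = 116.5 Wh/kg

116.5 Wh/kg


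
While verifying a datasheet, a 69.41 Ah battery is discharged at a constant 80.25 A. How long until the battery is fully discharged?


Runtime = 69.41 Ah / 80.25 A = 0.8649 hr

0.8649 hr


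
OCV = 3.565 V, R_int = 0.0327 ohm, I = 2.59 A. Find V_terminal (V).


IR drop = 2.59 * 0.0327 = 0.084693 V
V = 3.565 - 0.084693 = 3.480 V

3.480 V


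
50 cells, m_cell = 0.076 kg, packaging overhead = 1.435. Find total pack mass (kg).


m_pack = n * m_cell * overhead = 50 * 0.076 * 1.435 = 5.453 kg

5.453 kg


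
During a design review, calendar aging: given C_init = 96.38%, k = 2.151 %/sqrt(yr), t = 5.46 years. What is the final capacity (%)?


Step 1: sqrt(5.46 yr) = 2.3367
Step 2: drop = 2.151 * 2.3367 = 5.0262
Step 3: C_final = 96.38 - 5.0262 = 91.35%

91.35%


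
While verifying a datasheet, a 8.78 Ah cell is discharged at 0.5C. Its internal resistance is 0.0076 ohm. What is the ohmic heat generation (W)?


Step 1: I = C_rate * capacity = 0.5 * 8.78 = 4.39 A
Step 2: Q = I^2 * R = 4.39^2 * 0.0076 = 19.272 * 0.0076 = 0.1465 W

0.1465 W


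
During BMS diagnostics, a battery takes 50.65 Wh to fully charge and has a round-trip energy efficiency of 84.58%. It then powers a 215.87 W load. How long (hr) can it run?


Step 1: E_discharge = eta/100 * E_charge = 84.58/100 * 50.65 = 42.84 Wh
Step 2: t = E_discharge / P = 42.84 / 215.87 = 0.1985 hr

0.1985 hr


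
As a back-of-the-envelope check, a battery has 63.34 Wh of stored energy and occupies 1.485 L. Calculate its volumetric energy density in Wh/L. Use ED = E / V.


Volumetric ED = 63.34 Wh / 1.485 L = 42.65 Wh/L

42.65 Wh/L


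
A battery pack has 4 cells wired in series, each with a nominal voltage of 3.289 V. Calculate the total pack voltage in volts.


Series voltages add: 4 * 3.289 V = 13.156 V

13.156 V


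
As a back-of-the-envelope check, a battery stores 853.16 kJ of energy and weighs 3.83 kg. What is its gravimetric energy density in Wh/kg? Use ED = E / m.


Convert: E = 853.16 kJ = 236.99 Wh
ED = E / m = 236.99 / 3.83 = 61.88 Wh/kg

61.88 Wh/kg


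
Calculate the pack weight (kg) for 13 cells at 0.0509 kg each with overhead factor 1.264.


Cell mass sum = 13 * 0.0509 = 0.6617 kg
With overhead 1.264: m_pack = 0.6617 * 1.264 = 0.8364 kg

0.8364 kg


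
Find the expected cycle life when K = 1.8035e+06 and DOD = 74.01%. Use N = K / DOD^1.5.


Step 1: DOD^1.5 = 74.01^1.5 = 636.7
Step 2: N = 1.8035e+06 / 636.7 = 2833 cycles

2833 cycles


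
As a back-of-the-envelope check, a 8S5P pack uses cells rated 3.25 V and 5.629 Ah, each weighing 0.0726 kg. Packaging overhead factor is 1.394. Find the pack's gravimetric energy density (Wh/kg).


Step 1: V_pack = 8 * 3.25 = 26 V
Step 2: C_pack = 5 * 5.629 = 28.145 Ah
Step 3: E_pack = V_pack * C_pack = 26 * 28.145 = 731.77 Wh
Step 4: m_pack = 8 * 5 * 0.0726 * 1.394 = 4.0482 kg
Step 5: ED = E_pack / m_pack = 731.77 / 4.0482 = 180.8 Wh/kg

180.8 Wh/kg


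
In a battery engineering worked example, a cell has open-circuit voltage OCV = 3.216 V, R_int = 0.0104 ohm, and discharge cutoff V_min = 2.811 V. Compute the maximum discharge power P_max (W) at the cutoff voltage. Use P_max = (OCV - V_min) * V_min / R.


P_max = (OCV - V_min) * V_min / R = (3.216 - 2.811) * 2.811 / 0.0104 = 0.405 * 2.811 / 0.0104 = 109.5 W

109.5 W


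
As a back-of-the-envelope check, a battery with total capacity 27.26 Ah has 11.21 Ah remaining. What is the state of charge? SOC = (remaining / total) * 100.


SOC = (remaining / total) * 100 = (11.21 / 27.26) * 100 = 41.12%

41.12%


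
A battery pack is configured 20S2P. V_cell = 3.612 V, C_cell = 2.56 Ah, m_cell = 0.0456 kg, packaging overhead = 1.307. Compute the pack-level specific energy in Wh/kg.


Step 1: V_pack = 20 * 3.612 = 72.24 V
Step 2: C_pack = 2 * 2.56 = 5.12 Ah
Step 3: E_pack = V_pack * C_pack = 72.24 * 5.12 = 369.87 Wh
Step 4: m_pack = 20 * 2 * 0.0456 * 1.307 = 2.384 kg
Step 5: ED = E_pack / m_pack = 369.87 / 2.384 = 155.1 Wh/kg

155.1 Wh/kg


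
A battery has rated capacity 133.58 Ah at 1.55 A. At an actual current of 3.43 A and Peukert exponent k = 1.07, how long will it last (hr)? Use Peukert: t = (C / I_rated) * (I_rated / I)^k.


Step 1: t_rated = C / I_rated = 133.58 / 1.55 = 86.181 hr
Step 2: ratio = 1.55 / 3.43 = 0.4519
Step 3: ratio^k = 0.4519^1.07 = 0.42746
Step 4: t = t_rated * ratio^k = 86.181 * 0.42746 = 36.84 hr

36.84 hr


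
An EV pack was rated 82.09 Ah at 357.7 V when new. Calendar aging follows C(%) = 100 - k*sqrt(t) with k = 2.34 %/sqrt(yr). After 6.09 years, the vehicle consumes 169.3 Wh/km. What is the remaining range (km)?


Step 1: capacity retention = 100 - 2.34 * sqrt(6.09) = 100 - 2.34 * 2.4678 = 94.225%
Step 2: C_now = 82.09 * 94.225/100 = 77.349 Ah
Step 3: E_pack = V * C_now = 357.7 * 77.349 = 27668 Wh
Step 4: range = E_pack / consumption = 27668 / 169.3 = 163.4 km

163.4 km


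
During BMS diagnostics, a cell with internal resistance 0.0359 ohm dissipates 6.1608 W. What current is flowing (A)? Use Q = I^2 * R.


I = sqrt(Q / R) = sqrt(6.1608 / 0.0359) = sqrt(171.61) = 13.10 A

13.10 A


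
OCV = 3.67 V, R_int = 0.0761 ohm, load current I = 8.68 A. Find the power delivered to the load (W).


Step 1: V_terminal = OCV - I*R = 3.67 - 8.68 * 0.0761 = 3.0095 V
Step 2: P_out = V_terminal * I = 3.0095 * 8.68 = 26.12 W

26.12 W


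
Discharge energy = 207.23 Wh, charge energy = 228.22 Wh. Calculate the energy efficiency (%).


eta_e = E_dis / E_chg * 100 = 207.23 / 228.22 * 100 = 90.80%

90.80%


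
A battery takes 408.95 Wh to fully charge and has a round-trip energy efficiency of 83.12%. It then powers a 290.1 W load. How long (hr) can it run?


Step 1: E_discharge = eta/100 * E_charge = 83.12/100 * 408.95 = 339.92 Wh
Step 2: t = E_discharge / P = 339.92 / 290.1 = 1.172 hr

1.172 hr


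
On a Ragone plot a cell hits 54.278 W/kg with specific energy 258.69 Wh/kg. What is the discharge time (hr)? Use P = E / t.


t = E / P = 258.69 / 54.278 = 4.766 hr

4.766 hr


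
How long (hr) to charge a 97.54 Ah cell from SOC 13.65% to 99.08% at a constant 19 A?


delta_Ah = 97.54 * (99.08 - 13.65) / 100 = 83.328 Ah
t = delta_Ah / I = 83.328 / 19 = 4.386 hr

4.386 hr


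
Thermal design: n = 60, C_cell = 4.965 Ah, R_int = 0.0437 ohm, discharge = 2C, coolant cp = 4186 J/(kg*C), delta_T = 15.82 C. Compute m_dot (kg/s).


Step 1: I = 2 * 4.965 = 9.93 A
Step 2: Q_cell = I^2 * R = 9.93^2 * 0.0437 = 4.309 W
Step 3: Q_total = 60 * 4.309 = 258.54 W
Step 4: m_dot = Q_total / (cp * dT) = 258.54 / (4186 * 15.82) = 0.003904 kg/s

0.003904 kg/s


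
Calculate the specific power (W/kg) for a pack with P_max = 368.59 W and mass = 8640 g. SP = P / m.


Convert: m = 8640 g = 8.64 kg
Specific power = 368.59 W / 8.64 kg = 42.66 W/kg

42.66 W/kg


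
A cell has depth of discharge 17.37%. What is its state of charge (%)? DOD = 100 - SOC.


SOC = 100 - DOD = 100 - 17.37 = 82.63%

82.63%


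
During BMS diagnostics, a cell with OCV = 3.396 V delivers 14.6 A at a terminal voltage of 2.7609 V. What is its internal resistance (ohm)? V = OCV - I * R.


R = (OCV - V) / I = (3.396 - 2.7609) / 14.6 = 0.04350 ohm

0.04350 ohm


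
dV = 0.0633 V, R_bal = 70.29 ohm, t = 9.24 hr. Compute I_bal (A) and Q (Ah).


I_bal = dV / R = 0.0633 / 70.29 = 9.0055e-04 A
Q = I_bal * t = 9.0055e-04 * 9.24 = 0.008321 Ah

I=9.0055e-04 A, Q=0.008321 Ah


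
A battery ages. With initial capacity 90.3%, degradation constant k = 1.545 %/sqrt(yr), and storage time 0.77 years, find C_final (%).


sqrt(t) = sqrt(0.77) = 0.8775
C_final = 90.3 - 1.545 * 0.8775 = 88.94%

88.94%


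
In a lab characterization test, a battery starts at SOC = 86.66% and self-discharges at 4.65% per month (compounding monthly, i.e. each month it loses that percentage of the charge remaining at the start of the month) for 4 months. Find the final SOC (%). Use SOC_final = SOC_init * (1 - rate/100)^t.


decay = (1 - 4.65/100)^4 = 0.82658
SOC_final = 86.66 * 0.82658 = 71.63%

71.63%


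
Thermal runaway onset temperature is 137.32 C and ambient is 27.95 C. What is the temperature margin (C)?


margin = T_onset - T_ambient = 137.32 - 27.95 = 109.37 C

109.37 C


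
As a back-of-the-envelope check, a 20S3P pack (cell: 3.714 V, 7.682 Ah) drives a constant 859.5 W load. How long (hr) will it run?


Step 1: E_pack = Ns * V_cell * Np * C_cell = 20 * 3.714 * 3 * 7.682 = 1711.9 Wh
Step 2: t = E_pack / P = 1711.9 / 859.5 = 1.992 hr

1.992 hr


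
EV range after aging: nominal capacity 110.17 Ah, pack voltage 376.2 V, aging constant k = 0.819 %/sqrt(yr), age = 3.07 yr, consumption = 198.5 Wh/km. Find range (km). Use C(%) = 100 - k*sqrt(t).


Step 1: capacity retention = 100 - 0.819 * sqrt(3.07) = 100 - 0.819 * 1.7521 = 98.565%
Step 2: C_now = 110.17 * 98.565/100 = 108.59 Ah
Step 3: E_pack = V * C_now = 376.2 * 108.59 = 40852 Wh
Step 4: range = E_pack / consumption = 40852 / 198.5 = 205.8 km

205.8 km


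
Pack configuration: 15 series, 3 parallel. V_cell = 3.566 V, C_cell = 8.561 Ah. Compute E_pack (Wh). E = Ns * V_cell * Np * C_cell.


V_pack = 15 * 3.566 = 53.49 V
C_pack = 3 * 8.561 = 25.683 Ah
E = V_pack * C_pack = 53.49 * 25.683 = 1374 Wh

1374 Wh


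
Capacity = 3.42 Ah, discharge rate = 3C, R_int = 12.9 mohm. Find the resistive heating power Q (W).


Convert: R = 12.9 mohm = 0.0129 ohm
Step 1: I = C_rate * capacity = 3 * 3.42 = 10.26 A
Step 2: Q = I^2 * R = 10.26^2 * 0.0129 = 105.27 * 0.0129 = 1.358 W

1.358 W


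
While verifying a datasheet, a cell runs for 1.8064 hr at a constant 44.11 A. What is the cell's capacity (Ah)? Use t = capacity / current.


C = I * t = 44.11 * 1.8064 = 79.68 Ah

79.68 Ah


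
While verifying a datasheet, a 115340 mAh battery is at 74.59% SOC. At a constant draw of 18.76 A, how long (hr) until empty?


Convert: C_total = 115340 mAh = 115.34 Ah
Step 1: remaining = SOC/100 * C_total = 74.59/100 * 115.34 = 86.032 Ah
Step 2: t = remaining / I = 86.032 / 18.76 = 4.586 hr

4.586 hr


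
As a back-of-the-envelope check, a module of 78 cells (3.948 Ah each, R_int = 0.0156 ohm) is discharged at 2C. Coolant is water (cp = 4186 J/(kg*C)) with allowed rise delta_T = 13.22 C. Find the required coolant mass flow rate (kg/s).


Step 1: I = 2 * 3.948 = 7.896 A
Step 2: Q_cell = I^2 * R = 7.896^2 * 0.0156 = 0.97261 W
Step 3: Q_total = 78 * 0.97261 = 75.864 W
Step 4: m_dot = Q_total / (cp * dT) = 75.864 / (4186 * 13.22) = 0.001371 kg/s

0.001371 kg/s


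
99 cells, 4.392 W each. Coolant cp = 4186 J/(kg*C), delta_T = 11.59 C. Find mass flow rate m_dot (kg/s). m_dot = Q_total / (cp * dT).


Q_total = 99 * 4.392 = 434.81 W
m_dot = Q_total / (cp * dT) = 434.81 / (4186 * 11.59) = 0.008962 kg/s

0.008962 kg/s


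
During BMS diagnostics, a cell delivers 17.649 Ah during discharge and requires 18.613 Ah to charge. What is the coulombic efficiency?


Coulombic efficiency = 17.649/18.613 * 100% = 94.82%

94.82%


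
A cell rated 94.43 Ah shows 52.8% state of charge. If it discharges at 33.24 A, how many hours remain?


Step 1: remaining = SOC/100 * C_total = 52.8/100 * 94.43 = 49.859 Ah
Step 2: t = remaining / I = 49.859 / 33.24 = 1.500 hr

1.500 hr


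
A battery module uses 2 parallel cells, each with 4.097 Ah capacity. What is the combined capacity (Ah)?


C_total = 2 * 4.097 = 8.194 Ah

8.194 Ah


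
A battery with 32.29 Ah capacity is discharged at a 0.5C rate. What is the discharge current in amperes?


At 0.5C: I = 0.5 * 32.29 Ah = 16.145 A

16.145 A


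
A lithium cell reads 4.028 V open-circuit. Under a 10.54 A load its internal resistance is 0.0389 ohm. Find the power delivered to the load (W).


Step 1: V_terminal = OCV - I*R = 4.028 - 10.54 * 0.0389 = 3.618 V
Step 2: P_out = V_terminal * I = 3.618 * 10.54 = 38.13 W

38.13 W


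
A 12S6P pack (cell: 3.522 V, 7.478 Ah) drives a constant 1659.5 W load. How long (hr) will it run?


Step 1: E_pack = Ns * V_cell * Np * C_cell = 12 * 3.522 * 6 * 7.478 = 1896.3 Wh
Step 2: t = E_pack / P = 1896.3 / 1659.5 = 1.143 hr

1.143 hr


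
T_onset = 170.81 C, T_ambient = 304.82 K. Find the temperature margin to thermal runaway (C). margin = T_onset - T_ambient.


Convert: T_ambient = 304.82 K = 31.67 C
margin = 170.81 - 31.67 = 139.14 C

139.14 C


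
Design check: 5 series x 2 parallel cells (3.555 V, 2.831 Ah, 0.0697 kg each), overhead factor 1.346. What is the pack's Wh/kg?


Step 1: V_pack = 5 * 3.555 = 17.775 V
Step 2: C_pack = 2 * 2.831 = 5.662 Ah
Step 3: E_pack = V_pack * C_pack = 17.775 * 5.662 = 100.64 Wh
Step 4: m_pack = 5 * 2 * 0.0697 * 1.346 = 0.93816 kg
Step 5: ED = E_pack / m_pack = 100.64 / 0.93816 = 107.3 Wh/kg

107.3 Wh/kg


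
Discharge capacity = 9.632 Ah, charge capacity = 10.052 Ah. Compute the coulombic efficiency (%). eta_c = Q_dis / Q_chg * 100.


eta_c = Q_dis / Q_chg * 100 = 9.632 / 10.052 * 100 = 95.82%

95.82%


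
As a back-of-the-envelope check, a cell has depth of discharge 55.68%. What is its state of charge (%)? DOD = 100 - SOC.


SOC = 100 - DOD = 100 - 55.68 = 44.32%

44.32%


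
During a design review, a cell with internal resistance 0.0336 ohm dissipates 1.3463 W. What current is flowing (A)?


I = sqrt(Q / R) = sqrt(1.3463 / 0.0336) = sqrt(40.068) = 6.330 A

6.330 A


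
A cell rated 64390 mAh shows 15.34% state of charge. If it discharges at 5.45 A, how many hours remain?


Convert: C_total = 64390 mAh = 64.39 Ah
Step 1: remaining = SOC/100 * C_total = 15.34/100 * 64.39 = 9.8774 Ah
Step 2: t = remaining / I = 9.8774 / 5.45 = 1.812 hr

1.812 hr


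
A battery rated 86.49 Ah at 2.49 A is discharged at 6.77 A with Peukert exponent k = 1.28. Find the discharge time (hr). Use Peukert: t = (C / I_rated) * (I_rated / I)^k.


Step 1: t_rated = C / I_rated = 86.49 / 2.49 = 34.735 hr
Step 2: ratio = 2.49 / 6.77 = 0.3678
Step 3: ratio^k = 0.3678^1.28 = 0.27796
Step 4: t = t_rated * ratio^k = 34.735 * 0.27796 = 9.655 hr

9.655 hr
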